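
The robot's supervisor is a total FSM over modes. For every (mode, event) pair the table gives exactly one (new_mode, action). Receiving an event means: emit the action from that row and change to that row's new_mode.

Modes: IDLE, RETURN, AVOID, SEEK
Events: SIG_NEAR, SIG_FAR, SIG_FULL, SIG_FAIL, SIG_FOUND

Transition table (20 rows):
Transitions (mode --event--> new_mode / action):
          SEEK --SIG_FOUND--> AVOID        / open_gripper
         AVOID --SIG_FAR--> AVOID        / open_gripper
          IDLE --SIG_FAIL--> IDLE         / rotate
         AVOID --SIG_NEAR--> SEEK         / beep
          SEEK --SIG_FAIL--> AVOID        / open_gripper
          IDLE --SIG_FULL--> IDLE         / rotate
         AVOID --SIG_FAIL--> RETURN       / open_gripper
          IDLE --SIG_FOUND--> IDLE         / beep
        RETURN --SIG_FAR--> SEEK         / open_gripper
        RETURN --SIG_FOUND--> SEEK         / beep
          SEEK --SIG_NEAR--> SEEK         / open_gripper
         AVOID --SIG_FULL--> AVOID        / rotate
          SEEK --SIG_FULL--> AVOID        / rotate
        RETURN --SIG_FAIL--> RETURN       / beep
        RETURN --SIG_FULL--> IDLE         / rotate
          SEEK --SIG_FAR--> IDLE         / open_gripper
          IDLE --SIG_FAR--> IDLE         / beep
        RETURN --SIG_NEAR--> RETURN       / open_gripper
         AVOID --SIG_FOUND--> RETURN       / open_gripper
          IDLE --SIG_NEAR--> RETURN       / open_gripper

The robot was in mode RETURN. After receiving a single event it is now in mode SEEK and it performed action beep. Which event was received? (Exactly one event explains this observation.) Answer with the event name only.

try SIG_NEAR: (RETURN, SIG_NEAR) → (RETURN, open_gripper)
try SIG_FAR: (RETURN, SIG_FAR) → (SEEK, open_gripper)
try SIG_FULL: (RETURN, SIG_FULL) → (IDLE, rotate)
try SIG_FAIL: (RETURN, SIG_FAIL) → (RETURN, beep)
try SIG_FOUND: (RETURN, SIG_FOUND) → (SEEK, beep)  ← matches

SIG_FOUND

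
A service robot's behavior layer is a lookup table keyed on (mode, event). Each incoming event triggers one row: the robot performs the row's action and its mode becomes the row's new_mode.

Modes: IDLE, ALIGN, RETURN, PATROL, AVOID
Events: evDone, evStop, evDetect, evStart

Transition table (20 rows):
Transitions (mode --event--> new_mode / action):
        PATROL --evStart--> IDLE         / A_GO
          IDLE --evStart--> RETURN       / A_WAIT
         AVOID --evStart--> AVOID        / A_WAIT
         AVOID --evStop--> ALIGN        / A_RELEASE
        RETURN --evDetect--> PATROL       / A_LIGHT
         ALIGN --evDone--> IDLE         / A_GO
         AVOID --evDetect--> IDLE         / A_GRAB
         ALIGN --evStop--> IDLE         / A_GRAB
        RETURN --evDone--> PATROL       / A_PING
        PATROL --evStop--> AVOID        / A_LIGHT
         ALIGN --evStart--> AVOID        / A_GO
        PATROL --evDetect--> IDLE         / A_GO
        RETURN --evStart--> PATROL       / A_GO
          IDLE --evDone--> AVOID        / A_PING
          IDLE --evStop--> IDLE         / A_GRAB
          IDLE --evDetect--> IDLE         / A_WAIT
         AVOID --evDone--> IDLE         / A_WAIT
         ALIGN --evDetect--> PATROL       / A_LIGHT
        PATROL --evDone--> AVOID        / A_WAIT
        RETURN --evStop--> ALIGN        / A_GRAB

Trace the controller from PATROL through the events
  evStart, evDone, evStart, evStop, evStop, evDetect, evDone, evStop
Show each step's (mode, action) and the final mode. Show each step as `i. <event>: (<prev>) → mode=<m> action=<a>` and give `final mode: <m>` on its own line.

final mode: ALIGN

1. evStart: (PATROL) → mode=IDLE action=A_GO
2. evDone: (IDLE) → mode=AVOID action=A_PING
3. evStart: (AVOID) → mode=AVOID action=A_WAIT
4. evStop: (AVOID) → mode=ALIGN action=A_RELEASE
5. evStop: (ALIGN) → mode=IDLE action=A_GRAB
6. evDetect: (IDLE) → mode=IDLE action=A_WAIT
7. evDone: (IDLE) → mode=AVOID action=A_PING
8. evStop: (AVOID) → mode=ALIGN action=A_RELEASE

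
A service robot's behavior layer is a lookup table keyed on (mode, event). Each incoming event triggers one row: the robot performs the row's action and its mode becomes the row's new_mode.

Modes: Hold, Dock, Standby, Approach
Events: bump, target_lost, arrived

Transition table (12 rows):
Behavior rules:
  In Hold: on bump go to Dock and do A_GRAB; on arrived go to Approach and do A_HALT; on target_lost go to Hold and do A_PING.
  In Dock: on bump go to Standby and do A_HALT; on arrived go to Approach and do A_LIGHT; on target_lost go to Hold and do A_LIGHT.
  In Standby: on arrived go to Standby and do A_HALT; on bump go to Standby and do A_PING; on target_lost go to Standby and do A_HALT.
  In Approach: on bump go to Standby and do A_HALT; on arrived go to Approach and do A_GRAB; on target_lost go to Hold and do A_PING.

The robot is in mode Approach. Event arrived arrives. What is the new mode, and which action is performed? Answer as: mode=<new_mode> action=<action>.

mode=Approach action=A_GRAB

current mode = Approach; filter table to that mode:
  (Approach, bump) → (Standby, A_HALT)
  (Approach, arrived) → (Approach, A_GRAB)  ← event matches
  (Approach, target_lost) → (Hold, A_PING)
event = arrived selects (Approach, A_GRAB)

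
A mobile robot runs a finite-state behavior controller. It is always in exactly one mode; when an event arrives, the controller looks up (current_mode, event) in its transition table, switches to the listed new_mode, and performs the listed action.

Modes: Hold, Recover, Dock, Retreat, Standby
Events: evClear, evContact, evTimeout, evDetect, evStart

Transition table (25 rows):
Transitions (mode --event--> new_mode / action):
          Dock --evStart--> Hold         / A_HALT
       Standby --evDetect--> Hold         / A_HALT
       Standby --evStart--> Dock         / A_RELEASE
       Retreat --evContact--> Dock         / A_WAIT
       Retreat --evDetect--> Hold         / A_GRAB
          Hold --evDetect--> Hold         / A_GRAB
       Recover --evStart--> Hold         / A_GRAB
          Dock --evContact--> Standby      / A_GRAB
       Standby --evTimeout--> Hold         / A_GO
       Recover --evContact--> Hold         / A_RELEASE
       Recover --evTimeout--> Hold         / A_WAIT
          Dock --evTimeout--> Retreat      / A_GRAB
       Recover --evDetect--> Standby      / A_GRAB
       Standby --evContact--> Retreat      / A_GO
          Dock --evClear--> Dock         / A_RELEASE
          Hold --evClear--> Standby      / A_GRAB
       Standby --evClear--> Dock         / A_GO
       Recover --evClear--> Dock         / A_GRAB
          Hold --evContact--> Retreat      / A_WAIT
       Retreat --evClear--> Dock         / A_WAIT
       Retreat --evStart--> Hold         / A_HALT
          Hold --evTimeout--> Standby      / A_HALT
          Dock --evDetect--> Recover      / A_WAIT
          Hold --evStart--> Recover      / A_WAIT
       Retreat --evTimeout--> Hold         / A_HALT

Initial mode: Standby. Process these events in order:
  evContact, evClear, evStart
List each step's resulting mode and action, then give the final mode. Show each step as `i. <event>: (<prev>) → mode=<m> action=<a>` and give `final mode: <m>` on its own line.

1. evContact: (Standby) → mode=Retreat action=A_GO
2. evClear: (Retreat) → mode=Dock action=A_WAIT
3. evStart: (Dock) → mode=Hold action=A_HALT

final mode: Hold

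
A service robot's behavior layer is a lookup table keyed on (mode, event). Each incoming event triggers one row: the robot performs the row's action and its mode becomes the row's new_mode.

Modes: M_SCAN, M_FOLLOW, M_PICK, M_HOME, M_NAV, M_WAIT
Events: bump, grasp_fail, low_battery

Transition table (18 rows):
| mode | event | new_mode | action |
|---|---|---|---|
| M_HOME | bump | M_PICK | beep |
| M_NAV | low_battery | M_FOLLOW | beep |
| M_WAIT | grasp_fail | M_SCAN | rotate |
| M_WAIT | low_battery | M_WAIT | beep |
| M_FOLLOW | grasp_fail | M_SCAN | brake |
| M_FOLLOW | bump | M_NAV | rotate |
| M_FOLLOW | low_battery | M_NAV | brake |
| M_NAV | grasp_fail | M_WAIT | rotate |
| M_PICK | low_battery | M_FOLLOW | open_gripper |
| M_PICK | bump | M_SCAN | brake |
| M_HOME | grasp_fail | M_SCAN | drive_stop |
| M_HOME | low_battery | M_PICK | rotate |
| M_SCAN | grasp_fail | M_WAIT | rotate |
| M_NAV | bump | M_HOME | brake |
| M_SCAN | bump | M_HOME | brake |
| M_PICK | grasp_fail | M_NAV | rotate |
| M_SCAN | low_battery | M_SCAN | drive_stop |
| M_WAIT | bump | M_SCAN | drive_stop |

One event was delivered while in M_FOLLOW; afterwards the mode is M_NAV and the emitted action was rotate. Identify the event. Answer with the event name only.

try bump: (M_FOLLOW, bump) → (M_NAV, rotate)  ← matches
try grasp_fail: (M_FOLLOW, grasp_fail) → (M_SCAN, brake)
try low_battery: (M_FOLLOW, low_battery) → (M_NAV, brake)

bump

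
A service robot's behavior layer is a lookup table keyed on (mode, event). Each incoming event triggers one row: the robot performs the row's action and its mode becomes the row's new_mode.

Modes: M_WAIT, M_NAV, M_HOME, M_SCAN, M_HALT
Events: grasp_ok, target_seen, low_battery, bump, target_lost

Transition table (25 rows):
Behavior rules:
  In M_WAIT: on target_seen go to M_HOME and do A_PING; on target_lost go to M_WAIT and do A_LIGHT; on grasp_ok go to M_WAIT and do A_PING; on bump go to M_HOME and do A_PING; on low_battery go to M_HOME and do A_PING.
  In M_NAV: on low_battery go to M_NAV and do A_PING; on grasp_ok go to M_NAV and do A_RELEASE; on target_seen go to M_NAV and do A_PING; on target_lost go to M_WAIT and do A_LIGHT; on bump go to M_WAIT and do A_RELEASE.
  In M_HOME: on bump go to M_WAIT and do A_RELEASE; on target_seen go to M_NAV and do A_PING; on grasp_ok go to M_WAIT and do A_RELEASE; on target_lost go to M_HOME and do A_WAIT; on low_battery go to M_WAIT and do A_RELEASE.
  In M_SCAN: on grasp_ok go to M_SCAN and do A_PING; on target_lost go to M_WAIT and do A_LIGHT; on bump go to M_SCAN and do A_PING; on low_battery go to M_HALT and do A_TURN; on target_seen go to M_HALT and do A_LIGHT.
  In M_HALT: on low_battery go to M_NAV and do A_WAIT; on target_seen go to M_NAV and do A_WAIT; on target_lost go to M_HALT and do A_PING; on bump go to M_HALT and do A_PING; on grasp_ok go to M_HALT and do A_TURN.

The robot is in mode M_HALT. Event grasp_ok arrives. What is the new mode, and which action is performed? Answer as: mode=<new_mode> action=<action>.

mode=M_HALT action=A_TURN

current mode = M_HALT; filter table to that mode:
  (M_HALT, low_battery) → (M_NAV, A_WAIT)
  (M_HALT, target_seen) → (M_NAV, A_WAIT)
  (M_HALT, target_lost) → (M_HALT, A_PING)
  (M_HALT, bump) → (M_HALT, A_PING)
  (M_HALT, grasp_ok) → (M_HALT, A_TURN)  ← event matches
event = grasp_ok selects (M_HALT, A_TURN)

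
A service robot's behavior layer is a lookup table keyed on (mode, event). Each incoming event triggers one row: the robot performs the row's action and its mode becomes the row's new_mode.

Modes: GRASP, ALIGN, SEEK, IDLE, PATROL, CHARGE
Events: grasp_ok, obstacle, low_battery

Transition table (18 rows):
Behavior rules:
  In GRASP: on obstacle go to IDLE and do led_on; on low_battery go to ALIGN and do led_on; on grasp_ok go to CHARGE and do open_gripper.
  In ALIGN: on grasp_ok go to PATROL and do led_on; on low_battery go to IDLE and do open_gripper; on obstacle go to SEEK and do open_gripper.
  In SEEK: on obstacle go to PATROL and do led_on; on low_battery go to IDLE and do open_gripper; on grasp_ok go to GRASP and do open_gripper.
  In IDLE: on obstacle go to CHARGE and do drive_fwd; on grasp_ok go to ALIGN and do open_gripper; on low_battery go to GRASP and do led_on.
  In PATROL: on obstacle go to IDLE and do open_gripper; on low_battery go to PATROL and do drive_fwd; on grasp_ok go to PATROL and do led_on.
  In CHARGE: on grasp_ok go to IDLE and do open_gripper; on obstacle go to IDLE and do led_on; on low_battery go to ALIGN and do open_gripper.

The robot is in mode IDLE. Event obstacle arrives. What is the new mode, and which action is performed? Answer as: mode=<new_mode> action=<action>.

mode=CHARGE action=drive_fwd

current mode = IDLE; filter table to that mode:
  (IDLE, obstacle) → (CHARGE, drive_fwd)  ← event matches
  (IDLE, grasp_ok) → (ALIGN, open_gripper)
  (IDLE, low_battery) → (GRASP, led_on)
event = obstacle selects (CHARGE, drive_fwd)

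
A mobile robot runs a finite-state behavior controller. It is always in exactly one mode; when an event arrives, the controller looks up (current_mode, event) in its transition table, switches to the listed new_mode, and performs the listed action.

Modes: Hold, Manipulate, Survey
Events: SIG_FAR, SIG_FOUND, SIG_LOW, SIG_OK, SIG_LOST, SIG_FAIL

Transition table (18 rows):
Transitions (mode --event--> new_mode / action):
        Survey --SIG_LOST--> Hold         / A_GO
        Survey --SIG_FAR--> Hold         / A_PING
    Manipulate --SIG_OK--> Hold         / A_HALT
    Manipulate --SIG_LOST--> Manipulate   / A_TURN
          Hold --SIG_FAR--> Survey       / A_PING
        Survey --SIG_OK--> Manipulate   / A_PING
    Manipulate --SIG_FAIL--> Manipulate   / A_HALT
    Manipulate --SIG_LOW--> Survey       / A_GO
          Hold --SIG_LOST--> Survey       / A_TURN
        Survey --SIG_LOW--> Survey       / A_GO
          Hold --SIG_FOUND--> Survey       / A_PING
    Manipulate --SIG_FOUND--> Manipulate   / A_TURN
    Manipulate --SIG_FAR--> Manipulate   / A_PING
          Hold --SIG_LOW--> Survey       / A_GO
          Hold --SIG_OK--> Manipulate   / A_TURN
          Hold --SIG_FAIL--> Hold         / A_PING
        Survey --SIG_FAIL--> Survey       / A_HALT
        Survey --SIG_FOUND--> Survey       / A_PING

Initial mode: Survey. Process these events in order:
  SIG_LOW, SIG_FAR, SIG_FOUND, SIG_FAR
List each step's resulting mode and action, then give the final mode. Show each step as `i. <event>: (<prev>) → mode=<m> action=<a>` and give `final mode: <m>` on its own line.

final mode: Hold

1. SIG_LOW: (Survey) → mode=Survey action=A_GO
2. SIG_FAR: (Survey) → mode=Hold action=A_PING
3. SIG_FOUND: (Hold) → mode=Survey action=A_PING
4. SIG_FAR: (Survey) → mode=Hold action=A_PING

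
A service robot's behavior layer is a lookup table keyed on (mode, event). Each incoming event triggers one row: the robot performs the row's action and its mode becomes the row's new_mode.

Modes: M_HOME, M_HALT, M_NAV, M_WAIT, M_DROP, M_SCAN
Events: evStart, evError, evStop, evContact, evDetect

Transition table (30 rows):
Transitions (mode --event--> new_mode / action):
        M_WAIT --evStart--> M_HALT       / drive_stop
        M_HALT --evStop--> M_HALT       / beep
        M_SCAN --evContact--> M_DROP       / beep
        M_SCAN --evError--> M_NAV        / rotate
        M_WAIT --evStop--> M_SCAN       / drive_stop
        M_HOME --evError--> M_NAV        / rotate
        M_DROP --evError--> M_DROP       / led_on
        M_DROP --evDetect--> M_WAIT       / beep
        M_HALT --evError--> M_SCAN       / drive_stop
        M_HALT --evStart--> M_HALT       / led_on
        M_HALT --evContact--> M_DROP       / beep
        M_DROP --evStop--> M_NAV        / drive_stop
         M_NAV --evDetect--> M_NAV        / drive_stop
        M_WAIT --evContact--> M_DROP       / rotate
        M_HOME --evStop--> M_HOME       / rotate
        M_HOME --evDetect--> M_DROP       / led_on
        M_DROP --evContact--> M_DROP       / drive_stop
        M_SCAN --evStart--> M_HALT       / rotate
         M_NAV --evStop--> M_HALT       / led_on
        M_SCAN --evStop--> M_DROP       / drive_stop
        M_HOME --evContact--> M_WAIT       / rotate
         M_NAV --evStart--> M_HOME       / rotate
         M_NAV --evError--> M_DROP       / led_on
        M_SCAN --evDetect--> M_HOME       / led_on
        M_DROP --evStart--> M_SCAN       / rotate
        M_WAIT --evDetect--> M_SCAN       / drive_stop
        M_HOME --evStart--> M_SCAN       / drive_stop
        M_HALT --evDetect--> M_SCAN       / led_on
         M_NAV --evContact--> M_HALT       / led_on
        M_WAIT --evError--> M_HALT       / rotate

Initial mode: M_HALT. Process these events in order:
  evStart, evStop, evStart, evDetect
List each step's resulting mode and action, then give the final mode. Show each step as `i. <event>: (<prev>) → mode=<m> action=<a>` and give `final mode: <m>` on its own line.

1. evStart: (M_HALT) → mode=M_HALT action=led_on
2. evStop: (M_HALT) → mode=M_HALT action=beep
3. evStart: (M_HALT) → mode=M_HALT action=led_on
4. evDetect: (M_HALT) → mode=M_SCAN action=led_on

final mode: M_SCAN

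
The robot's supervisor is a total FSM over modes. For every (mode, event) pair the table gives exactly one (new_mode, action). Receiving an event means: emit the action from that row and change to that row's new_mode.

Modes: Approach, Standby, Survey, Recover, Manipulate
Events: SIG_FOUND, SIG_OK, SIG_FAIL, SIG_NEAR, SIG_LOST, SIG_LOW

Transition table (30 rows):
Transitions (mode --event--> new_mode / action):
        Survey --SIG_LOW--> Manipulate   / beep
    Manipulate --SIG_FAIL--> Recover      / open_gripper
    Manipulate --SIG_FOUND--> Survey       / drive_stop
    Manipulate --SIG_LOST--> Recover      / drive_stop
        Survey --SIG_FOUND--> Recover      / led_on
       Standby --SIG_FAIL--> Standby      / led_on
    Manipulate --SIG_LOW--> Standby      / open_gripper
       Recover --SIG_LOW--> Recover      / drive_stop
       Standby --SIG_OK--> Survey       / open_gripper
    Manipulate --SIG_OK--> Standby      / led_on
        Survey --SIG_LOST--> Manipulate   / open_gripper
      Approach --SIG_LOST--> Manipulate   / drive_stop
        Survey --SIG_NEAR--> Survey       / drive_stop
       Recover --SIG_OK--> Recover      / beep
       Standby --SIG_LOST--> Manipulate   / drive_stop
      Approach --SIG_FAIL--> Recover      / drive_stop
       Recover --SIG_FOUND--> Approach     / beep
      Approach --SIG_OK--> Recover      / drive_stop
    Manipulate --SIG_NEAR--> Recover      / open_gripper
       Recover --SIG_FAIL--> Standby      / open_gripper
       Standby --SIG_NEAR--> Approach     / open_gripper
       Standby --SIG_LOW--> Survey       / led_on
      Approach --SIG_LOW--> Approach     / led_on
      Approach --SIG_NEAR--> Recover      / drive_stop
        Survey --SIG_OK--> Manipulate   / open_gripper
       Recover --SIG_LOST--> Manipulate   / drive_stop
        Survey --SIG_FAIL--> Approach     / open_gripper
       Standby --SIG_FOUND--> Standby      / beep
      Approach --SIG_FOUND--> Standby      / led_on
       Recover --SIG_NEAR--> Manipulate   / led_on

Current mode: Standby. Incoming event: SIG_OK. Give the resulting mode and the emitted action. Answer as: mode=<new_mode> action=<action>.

mode=Survey action=open_gripper

current mode = Standby; filter table to that mode:
  (Standby, SIG_FAIL) → (Standby, led_on)
  (Standby, SIG_OK) → (Survey, open_gripper)  ← event matches
  (Standby, SIG_LOST) → (Manipulate, drive_stop)
  (Standby, SIG_NEAR) → (Approach, open_gripper)
  (Standby, SIG_LOW) → (Survey, led_on)
  (Standby, SIG_FOUND) → (Standby, beep)
event = SIG_OK selects (Survey, open_gripper)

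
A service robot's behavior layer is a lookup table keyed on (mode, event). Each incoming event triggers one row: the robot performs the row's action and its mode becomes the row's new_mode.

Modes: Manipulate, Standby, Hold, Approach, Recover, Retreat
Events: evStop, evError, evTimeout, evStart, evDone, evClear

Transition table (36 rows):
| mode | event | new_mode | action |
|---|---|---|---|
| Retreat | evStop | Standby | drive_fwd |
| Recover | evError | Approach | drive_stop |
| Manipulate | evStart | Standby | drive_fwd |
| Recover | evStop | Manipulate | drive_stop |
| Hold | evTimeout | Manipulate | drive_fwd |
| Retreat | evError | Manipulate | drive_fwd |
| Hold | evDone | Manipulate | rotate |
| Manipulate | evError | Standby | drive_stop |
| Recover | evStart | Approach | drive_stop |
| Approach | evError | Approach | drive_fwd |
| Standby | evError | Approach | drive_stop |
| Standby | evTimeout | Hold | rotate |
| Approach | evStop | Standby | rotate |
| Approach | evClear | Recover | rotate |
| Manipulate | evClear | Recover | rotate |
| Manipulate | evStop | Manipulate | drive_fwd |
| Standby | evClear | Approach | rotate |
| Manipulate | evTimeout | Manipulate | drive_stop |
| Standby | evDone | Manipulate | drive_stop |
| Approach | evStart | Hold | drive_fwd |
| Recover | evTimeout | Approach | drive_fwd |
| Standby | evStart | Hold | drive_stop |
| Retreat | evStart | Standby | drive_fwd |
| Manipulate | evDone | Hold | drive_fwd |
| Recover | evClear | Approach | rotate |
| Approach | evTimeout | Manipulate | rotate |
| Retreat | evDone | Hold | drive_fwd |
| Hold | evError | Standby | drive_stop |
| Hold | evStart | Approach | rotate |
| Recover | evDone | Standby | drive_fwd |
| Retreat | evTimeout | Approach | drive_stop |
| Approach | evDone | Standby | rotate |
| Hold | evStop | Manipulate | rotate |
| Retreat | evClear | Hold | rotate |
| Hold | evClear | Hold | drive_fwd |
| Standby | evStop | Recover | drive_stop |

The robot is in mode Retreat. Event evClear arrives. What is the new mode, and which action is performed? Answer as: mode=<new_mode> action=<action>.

current mode = Retreat; filter table to that mode:
  (Retreat, evStop) → (Standby, drive_fwd)
  (Retreat, evError) → (Manipulate, drive_fwd)
  (Retreat, evStart) → (Standby, drive_fwd)
  (Retreat, evDone) → (Hold, drive_fwd)
  (Retreat, evTimeout) → (Approach, drive_stop)
  (Retreat, evClear) → (Hold, rotate)  ← event matches
event = evClear selects (Hold, rotate)

mode=Hold action=rotate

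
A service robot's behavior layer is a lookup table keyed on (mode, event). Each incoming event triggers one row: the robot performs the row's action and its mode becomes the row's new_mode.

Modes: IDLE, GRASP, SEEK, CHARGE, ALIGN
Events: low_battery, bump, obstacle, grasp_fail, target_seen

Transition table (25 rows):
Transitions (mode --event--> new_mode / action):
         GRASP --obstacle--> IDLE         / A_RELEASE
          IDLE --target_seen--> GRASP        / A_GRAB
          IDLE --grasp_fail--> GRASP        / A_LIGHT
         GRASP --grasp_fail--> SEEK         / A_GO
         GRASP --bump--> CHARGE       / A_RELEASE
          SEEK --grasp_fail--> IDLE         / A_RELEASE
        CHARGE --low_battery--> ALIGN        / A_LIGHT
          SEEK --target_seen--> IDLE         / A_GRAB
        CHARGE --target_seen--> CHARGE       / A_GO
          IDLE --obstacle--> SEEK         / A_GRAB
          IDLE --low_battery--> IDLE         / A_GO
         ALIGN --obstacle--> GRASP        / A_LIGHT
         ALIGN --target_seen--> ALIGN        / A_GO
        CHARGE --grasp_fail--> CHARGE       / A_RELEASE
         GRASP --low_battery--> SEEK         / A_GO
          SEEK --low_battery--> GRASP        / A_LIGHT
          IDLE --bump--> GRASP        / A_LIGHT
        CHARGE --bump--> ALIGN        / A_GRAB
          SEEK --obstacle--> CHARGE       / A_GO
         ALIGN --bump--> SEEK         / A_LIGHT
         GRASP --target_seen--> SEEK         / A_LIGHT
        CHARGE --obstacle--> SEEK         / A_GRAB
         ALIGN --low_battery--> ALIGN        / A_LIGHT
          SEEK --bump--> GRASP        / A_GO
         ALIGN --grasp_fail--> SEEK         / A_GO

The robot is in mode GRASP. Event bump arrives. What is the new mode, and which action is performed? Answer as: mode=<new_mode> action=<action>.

current mode = GRASP; filter table to that mode:
  (GRASP, obstacle) → (IDLE, A_RELEASE)
  (GRASP, grasp_fail) → (SEEK, A_GO)
  (GRASP, bump) → (CHARGE, A_RELEASE)  ← event matches
  (GRASP, low_battery) → (SEEK, A_GO)
  (GRASP, target_seen) → (SEEK, A_LIGHT)
event = bump selects (CHARGE, A_RELEASE)

mode=CHARGE action=A_RELEASE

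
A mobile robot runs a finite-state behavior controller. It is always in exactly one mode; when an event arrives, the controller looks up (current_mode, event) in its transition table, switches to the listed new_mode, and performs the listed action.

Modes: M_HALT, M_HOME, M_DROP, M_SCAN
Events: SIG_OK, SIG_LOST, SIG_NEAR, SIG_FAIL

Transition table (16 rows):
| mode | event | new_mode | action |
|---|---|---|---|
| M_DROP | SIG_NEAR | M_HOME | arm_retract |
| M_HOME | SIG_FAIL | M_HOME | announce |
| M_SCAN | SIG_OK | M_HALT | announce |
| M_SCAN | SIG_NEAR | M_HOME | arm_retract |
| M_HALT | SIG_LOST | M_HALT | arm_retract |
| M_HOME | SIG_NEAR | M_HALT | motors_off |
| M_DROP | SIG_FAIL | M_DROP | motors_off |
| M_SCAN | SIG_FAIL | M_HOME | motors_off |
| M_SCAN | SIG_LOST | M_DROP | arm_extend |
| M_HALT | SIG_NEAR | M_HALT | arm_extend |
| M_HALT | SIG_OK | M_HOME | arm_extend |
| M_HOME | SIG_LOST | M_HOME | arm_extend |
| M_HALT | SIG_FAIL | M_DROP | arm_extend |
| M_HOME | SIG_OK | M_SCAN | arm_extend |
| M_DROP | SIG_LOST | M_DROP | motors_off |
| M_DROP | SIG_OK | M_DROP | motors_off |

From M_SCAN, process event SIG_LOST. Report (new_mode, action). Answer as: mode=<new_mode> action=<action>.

current mode = M_SCAN; filter table to that mode:
  (M_SCAN, SIG_OK) → (M_HALT, announce)
  (M_SCAN, SIG_NEAR) → (M_HOME, arm_retract)
  (M_SCAN, SIG_FAIL) → (M_HOME, motors_off)
  (M_SCAN, SIG_LOST) → (M_DROP, arm_extend)  ← event matches
event = SIG_LOST selects (M_DROP, arm_extend)

mode=M_DROP action=arm_extend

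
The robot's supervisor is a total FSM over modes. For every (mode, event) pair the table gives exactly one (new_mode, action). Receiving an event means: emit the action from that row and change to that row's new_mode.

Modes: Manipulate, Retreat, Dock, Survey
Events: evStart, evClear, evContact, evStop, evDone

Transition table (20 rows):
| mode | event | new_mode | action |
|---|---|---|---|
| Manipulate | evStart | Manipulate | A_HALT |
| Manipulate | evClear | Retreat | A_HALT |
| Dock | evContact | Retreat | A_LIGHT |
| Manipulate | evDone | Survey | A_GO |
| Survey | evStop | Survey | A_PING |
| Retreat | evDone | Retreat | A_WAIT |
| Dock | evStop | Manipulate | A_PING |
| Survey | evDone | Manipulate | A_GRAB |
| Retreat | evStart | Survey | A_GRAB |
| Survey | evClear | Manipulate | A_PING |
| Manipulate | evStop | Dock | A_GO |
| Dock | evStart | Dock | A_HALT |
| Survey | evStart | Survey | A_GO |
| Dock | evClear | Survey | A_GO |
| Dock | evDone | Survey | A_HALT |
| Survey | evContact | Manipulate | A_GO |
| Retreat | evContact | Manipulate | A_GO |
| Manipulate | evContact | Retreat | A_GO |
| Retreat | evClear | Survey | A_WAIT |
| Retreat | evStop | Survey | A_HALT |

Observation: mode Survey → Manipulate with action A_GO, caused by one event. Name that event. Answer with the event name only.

try evStart: (Survey, evStart) → (Survey, A_GO)
try evClear: (Survey, evClear) → (Manipulate, A_PING)
try evContact: (Survey, evContact) → (Manipulate, A_GO)  ← matches
try evStop: (Survey, evStop) → (Survey, A_PING)
try evDone: (Survey, evDone) → (Manipulate, A_GRAB)

evContact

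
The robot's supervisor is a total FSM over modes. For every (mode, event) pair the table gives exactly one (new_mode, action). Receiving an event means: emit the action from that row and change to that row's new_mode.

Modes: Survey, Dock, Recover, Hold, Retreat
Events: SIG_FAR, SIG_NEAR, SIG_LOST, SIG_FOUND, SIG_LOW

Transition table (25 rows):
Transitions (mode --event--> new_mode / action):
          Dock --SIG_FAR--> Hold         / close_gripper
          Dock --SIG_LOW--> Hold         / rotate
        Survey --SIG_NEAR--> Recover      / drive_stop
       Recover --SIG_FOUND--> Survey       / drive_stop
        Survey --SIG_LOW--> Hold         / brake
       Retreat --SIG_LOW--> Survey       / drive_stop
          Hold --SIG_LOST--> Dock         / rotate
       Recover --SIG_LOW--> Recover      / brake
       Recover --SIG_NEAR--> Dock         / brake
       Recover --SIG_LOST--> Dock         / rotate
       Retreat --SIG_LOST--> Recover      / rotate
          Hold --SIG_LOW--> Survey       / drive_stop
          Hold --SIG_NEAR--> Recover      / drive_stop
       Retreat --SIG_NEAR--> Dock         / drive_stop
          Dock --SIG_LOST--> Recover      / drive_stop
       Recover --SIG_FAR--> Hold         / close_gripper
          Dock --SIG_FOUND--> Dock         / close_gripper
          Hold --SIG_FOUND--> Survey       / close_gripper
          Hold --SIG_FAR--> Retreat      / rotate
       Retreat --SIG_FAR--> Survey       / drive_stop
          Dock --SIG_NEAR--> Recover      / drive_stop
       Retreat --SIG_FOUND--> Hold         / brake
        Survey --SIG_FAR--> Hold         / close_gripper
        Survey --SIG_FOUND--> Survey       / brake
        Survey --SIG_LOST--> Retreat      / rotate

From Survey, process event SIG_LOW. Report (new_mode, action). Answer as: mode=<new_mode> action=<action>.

mode=Hold action=brake

current mode = Survey; filter table to that mode:
  (Survey, SIG_NEAR) → (Recover, drive_stop)
  (Survey, SIG_LOW) → (Hold, brake)  ← event matches
  (Survey, SIG_FAR) → (Hold, close_gripper)
  (Survey, SIG_FOUND) → (Survey, brake)
  (Survey, SIG_LOST) → (Retreat, rotate)
event = SIG_LOW selects (Hold, brake)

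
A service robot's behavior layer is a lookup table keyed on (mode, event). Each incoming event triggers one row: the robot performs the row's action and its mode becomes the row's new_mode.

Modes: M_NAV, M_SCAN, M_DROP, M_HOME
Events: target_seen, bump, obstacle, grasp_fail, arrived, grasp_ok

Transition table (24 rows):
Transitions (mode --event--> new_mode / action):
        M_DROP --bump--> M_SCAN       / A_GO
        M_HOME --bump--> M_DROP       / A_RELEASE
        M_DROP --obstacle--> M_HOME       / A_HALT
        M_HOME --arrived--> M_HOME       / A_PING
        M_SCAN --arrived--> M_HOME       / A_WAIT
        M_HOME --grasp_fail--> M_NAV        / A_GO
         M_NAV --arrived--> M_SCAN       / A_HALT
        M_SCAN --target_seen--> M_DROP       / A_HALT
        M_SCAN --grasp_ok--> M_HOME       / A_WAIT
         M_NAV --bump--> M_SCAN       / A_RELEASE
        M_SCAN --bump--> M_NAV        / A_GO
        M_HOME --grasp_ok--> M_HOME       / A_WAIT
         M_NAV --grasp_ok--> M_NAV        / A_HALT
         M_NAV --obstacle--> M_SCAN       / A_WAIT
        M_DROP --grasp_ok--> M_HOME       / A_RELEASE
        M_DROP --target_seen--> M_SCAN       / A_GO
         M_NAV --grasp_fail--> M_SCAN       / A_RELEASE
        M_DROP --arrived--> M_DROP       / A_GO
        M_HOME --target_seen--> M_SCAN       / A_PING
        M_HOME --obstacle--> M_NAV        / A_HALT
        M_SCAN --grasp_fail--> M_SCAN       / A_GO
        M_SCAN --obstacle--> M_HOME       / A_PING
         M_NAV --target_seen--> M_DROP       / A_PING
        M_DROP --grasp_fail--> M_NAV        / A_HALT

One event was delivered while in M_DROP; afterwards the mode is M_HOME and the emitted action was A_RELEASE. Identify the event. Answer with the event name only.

try target_seen: (M_DROP, target_seen) → (M_SCAN, A_GO)
try bump: (M_DROP, bump) → (M_SCAN, A_GO)
try obstacle: (M_DROP, obstacle) → (M_HOME, A_HALT)
try grasp_fail: (M_DROP, grasp_fail) → (M_NAV, A_HALT)
try arrived: (M_DROP, arrived) → (M_DROP, A_GO)
try grasp_ok: (M_DROP, grasp_ok) → (M_HOME, A_RELEASE)  ← matches

grasp_ok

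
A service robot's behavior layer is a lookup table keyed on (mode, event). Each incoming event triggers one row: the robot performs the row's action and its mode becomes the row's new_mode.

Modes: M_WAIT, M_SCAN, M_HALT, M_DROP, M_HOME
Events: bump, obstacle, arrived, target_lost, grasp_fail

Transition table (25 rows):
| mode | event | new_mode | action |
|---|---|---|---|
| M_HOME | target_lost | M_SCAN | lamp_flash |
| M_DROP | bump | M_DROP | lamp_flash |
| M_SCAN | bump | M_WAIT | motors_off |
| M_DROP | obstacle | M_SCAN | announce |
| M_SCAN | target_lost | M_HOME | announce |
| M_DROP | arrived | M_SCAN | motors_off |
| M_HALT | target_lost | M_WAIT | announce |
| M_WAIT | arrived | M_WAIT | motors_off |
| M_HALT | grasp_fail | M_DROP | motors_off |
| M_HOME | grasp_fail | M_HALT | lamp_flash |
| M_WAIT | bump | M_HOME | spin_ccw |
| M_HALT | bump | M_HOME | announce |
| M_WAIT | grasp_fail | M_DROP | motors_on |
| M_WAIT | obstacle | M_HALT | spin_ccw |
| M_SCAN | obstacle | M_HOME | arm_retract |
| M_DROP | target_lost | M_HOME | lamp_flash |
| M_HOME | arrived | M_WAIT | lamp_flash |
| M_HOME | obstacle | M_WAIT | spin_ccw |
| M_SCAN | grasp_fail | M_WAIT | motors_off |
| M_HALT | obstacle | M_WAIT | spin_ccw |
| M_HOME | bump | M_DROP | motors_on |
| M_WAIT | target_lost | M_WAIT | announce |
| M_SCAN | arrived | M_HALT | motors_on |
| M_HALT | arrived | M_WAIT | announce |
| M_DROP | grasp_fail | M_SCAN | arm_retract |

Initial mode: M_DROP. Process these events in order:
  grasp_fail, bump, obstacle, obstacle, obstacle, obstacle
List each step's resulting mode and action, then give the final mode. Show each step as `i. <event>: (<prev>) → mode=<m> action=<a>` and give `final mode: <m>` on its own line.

1. grasp_fail: (M_DROP) → mode=M_SCAN action=arm_retract
2. bump: (M_SCAN) → mode=M_WAIT action=motors_off
3. obstacle: (M_WAIT) → mode=M_HALT action=spin_ccw
4. obstacle: (M_HALT) → mode=M_WAIT action=spin_ccw
5. obstacle: (M_WAIT) → mode=M_HALT action=spin_ccw
6. obstacle: (M_HALT) → mode=M_WAIT action=spin_ccw

final mode: M_WAIT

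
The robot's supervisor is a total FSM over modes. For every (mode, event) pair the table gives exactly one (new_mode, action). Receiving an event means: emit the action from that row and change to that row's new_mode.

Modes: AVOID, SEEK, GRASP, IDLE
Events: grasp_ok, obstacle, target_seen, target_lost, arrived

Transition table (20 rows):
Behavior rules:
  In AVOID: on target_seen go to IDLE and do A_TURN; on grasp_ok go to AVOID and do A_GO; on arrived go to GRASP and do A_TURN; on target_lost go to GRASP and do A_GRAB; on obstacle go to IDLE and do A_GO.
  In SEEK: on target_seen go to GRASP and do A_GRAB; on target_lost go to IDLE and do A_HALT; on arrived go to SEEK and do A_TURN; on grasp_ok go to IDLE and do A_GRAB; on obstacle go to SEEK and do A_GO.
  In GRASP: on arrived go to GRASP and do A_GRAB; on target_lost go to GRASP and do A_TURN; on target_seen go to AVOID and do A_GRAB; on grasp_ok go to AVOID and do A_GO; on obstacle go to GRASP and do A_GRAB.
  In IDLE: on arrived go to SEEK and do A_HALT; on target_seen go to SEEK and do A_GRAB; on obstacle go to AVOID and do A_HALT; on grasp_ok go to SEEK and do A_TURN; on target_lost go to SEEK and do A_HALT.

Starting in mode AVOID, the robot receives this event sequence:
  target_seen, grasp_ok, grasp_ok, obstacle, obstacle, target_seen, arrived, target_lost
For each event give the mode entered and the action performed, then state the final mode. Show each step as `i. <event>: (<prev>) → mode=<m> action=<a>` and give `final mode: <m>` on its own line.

final mode: IDLE

1. target_seen: (AVOID) → mode=IDLE action=A_TURN
2. grasp_ok: (IDLE) → mode=SEEK action=A_TURN
3. grasp_ok: (SEEK) → mode=IDLE action=A_GRAB
4. obstacle: (IDLE) → mode=AVOID action=A_HALT
5. obstacle: (AVOID) → mode=IDLE action=A_GO
6. target_seen: (IDLE) → mode=SEEK action=A_GRAB
7. arrived: (SEEK) → mode=SEEK action=A_TURN
8. target_lost: (SEEK) → mode=IDLE action=A_HALT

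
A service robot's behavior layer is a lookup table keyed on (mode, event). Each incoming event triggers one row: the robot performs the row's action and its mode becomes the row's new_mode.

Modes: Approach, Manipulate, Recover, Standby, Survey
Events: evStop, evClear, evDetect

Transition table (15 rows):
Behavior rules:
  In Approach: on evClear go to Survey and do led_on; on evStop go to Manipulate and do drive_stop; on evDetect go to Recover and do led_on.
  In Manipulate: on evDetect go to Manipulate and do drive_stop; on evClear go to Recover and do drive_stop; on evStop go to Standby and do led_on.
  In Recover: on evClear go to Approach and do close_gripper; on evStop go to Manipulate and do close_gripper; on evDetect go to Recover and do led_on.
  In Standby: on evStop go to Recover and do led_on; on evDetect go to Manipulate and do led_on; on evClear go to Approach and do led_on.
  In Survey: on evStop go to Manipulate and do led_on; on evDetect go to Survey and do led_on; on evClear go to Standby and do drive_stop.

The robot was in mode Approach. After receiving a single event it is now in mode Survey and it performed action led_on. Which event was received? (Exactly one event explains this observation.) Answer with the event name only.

try evStop: (Approach, evStop) → (Manipulate, drive_stop)
try evClear: (Approach, evClear) → (Survey, led_on)  ← matches
try evDetect: (Approach, evDetect) → (Recover, led_on)

evClear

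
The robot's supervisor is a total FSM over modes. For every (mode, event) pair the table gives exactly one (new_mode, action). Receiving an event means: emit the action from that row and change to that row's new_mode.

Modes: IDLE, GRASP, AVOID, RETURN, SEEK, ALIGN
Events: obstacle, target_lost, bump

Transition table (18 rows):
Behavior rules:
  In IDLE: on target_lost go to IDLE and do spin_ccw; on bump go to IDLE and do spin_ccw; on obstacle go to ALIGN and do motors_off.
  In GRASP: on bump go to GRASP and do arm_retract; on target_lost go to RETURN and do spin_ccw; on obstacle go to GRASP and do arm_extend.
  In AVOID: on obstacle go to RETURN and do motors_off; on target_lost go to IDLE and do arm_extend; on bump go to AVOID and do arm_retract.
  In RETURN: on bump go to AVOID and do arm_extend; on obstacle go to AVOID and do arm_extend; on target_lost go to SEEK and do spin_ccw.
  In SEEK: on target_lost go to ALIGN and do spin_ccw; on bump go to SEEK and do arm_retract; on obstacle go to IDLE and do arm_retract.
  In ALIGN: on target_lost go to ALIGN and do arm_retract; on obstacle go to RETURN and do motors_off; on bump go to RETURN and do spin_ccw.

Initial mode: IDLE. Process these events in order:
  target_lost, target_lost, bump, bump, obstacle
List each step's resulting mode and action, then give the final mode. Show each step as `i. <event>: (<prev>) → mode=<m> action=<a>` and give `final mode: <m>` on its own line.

final mode: ALIGN

1. target_lost: (IDLE) → mode=IDLE action=spin_ccw
2. target_lost: (IDLE) → mode=IDLE action=spin_ccw
3. bump: (IDLE) → mode=IDLE action=spin_ccw
4. bump: (IDLE) → mode=IDLE action=spin_ccw
5. obstacle: (IDLE) → mode=ALIGN action=motors_off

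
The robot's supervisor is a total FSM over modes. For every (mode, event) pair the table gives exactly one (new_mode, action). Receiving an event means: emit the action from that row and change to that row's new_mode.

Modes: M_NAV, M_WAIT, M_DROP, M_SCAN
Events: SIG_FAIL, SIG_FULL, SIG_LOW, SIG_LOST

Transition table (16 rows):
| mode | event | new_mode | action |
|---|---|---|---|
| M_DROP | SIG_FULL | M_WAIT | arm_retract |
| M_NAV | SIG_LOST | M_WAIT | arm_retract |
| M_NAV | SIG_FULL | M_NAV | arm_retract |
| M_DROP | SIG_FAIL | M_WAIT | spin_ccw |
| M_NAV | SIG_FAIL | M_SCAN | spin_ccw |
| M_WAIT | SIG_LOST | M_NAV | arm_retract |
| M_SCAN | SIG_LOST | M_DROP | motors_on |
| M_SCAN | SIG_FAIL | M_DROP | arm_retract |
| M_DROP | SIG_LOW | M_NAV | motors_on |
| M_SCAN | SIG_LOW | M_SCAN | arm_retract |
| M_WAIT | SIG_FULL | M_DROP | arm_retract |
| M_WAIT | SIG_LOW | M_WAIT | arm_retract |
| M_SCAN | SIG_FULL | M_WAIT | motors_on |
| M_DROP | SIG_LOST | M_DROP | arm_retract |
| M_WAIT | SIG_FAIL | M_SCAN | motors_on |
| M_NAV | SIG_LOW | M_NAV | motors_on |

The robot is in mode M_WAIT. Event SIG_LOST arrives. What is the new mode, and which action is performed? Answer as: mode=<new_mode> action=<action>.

current mode = M_WAIT; filter table to that mode:
  (M_WAIT, SIG_LOST) → (M_NAV, arm_retract)  ← event matches
  (M_WAIT, SIG_FULL) → (M_DROP, arm_retract)
  (M_WAIT, SIG_LOW) → (M_WAIT, arm_retract)
  (M_WAIT, SIG_FAIL) → (M_SCAN, motors_on)
event = SIG_LOST selects (M_NAV, arm_retract)

mode=M_NAV action=arm_retract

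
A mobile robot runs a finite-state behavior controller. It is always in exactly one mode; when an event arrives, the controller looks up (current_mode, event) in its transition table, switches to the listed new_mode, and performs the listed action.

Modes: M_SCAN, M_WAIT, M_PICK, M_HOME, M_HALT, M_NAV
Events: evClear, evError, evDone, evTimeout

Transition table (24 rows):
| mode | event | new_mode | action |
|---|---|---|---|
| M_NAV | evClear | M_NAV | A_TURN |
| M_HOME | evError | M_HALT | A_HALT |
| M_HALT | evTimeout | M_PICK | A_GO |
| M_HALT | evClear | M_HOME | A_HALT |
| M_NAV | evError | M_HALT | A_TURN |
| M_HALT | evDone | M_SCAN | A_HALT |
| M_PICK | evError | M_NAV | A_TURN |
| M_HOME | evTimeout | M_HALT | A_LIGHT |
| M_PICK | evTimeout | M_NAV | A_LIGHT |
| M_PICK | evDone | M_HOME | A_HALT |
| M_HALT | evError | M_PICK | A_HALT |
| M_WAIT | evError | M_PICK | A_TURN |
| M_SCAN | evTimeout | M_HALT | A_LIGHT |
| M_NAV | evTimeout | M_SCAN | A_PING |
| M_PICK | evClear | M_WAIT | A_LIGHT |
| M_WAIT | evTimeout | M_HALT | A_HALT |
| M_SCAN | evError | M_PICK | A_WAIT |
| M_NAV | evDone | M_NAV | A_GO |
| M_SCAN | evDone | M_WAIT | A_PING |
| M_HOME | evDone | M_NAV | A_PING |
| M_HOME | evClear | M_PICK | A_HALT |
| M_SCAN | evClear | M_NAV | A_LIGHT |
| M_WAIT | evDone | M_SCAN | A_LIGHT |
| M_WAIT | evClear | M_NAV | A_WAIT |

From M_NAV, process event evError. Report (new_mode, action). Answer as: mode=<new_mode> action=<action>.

current mode = M_NAV; filter table to that mode:
  (M_NAV, evClear) → (M_NAV, A_TURN)
  (M_NAV, evError) → (M_HALT, A_TURN)  ← event matches
  (M_NAV, evTimeout) → (M_SCAN, A_PING)
  (M_NAV, evDone) → (M_NAV, A_GO)
event = evError selects (M_HALT, A_TURN)

mode=M_HALT action=A_TURN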